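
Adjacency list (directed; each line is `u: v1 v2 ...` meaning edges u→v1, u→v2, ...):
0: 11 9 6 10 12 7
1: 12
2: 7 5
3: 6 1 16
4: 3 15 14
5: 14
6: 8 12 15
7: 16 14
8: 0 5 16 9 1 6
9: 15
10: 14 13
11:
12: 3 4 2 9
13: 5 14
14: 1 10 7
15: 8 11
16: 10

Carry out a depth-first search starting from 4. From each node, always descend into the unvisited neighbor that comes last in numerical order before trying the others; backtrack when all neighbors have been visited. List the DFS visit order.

Visit 4
4 → 15
15 → 11
15 → 8
8 → 16
16 → 10
10 → 14
14 → 7
14 → 1
1 → 12
12 → 9
12 → 3
3 → 6
12 → 2
2 → 5
10 → 13
8 → 0

4, 15, 11, 8, 16, 10, 14, 7, 1, 12, 9, 3, 6, 2, 5, 13, 0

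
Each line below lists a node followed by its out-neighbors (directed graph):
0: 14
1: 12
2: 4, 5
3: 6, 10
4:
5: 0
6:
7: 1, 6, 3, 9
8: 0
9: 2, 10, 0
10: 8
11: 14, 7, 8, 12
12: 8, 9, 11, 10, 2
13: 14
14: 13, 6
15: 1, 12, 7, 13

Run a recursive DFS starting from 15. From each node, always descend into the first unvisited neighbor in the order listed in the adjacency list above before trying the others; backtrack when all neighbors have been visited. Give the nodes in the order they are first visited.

15, 1, 12, 8, 0, 14, 13, 6, 9, 2, 4, 5, 10, 11, 7, 3

Visit 15
15 → 1
1 → 12
12 → 8
8 → 0
0 → 14
14 → 13
14 → 6
12 → 9
9 → 2
2 → 4
2 → 5
9 → 10
12 → 11
11 → 7
7 → 3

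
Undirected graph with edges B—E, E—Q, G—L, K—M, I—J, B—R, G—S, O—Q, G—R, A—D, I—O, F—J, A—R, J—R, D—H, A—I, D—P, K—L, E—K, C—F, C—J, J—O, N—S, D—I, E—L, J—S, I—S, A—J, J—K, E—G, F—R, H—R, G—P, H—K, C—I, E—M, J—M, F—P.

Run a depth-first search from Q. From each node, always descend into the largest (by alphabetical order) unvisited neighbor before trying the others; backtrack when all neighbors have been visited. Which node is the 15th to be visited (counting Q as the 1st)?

L

Visit Q
Q → O
O → J
J → S
S → N
S → I
I → D
D → P
P → G
G → R
R → H
H → K
K → M
M → E
E → L
E → B
R → F
F → C
R → A

Visit order: Q, O, J, S, N, I, D, P, G, R, H, K, M, E, L, B, F, C, A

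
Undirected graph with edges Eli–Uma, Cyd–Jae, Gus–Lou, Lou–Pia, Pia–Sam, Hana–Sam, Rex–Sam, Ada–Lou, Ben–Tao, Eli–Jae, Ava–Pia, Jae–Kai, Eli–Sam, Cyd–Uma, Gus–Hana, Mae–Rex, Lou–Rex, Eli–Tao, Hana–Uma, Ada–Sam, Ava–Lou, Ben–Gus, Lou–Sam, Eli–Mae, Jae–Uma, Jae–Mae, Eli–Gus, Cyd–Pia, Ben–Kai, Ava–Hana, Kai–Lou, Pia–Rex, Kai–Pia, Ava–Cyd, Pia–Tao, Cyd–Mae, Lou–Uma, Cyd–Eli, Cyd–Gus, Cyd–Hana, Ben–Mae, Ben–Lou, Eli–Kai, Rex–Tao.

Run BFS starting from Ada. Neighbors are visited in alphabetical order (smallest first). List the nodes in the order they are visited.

Ada Lou Sam Ava Ben Gus Kai Pia Rex Uma Eli Hana Cyd Mae Tao Jae

Visit Ada; enqueue Lou, Sam → queue [Lou, Sam]
Visit Lou; enqueue Ava, Ben, Gus, Kai, Pia, Rex, Uma → queue [Sam, Ava, Ben, Gus, Kai, Pia, Rex, Uma]
Visit Sam; enqueue Eli, Hana → queue [Ava, Ben, Gus, Kai, Pia, Rex, Uma, Eli, Hana]
Visit Ava; enqueue Cyd → queue [Ben, Gus, Kai, Pia, Rex, Uma, Eli, Hana, Cyd]
Visit Ben; enqueue Mae, Tao → queue [Gus, Kai, Pia, Rex, Uma, Eli, Hana, Cyd, Mae, Tao]
Visit Gus → queue [Kai, Pia, Rex, Uma, Eli, Hana, Cyd, Mae, Tao]
Visit Kai; enqueue Jae → queue [Pia, Rex, Uma, Eli, Hana, Cyd, Mae, Tao, Jae]
Visit Pia → queue [Rex, Uma, Eli, Hana, Cyd, Mae, Tao, Jae]
Visit Rex → queue [Uma, Eli, Hana, Cyd, Mae, Tao, Jae]
Visit Uma → queue [Eli, Hana, Cyd, Mae, Tao, Jae]
Visit Eli → queue [Hana, Cyd, Mae, Tao, Jae]
Visit Hana → queue [Cyd, Mae, Tao, Jae]
Visit Cyd → queue [Mae, Tao, Jae]
Visit Mae → queue [Tao, Jae]
Visit Tao → queue [Jae]
Visit Jae → queue []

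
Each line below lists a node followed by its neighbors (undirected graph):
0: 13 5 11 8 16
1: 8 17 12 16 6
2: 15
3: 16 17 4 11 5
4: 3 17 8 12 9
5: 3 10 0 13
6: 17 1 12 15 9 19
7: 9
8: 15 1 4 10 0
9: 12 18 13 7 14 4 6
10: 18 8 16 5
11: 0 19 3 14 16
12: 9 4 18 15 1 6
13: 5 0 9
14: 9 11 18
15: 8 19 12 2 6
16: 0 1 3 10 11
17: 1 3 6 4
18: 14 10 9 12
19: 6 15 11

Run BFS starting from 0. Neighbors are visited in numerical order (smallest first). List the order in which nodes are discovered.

0 -> 5 -> 8 -> 11 -> 13 -> 16 -> 3 -> 10 -> 1 -> 4 -> 15 -> 14 -> 19 -> 9 -> 17 -> 18 -> 6 -> 12 -> 2 -> 7

Visit 0; enqueue 5, 8, 11, 13, 16 → queue [5, 8, 11, 13, 16]
Visit 5; enqueue 3, 10 → queue [8, 11, 13, 16, 3, 10]
Visit 8; enqueue 1, 4, 15 → queue [11, 13, 16, 3, 10, 1, 4, 15]
Visit 11; enqueue 14, 19 → queue [13, 16, 3, 10, 1, 4, 15, 14, 19]
Visit 13; enqueue 9 → queue [16, 3, 10, 1, 4, 15, 14, 19, 9]
Visit 16 → queue [3, 10, 1, 4, 15, 14, 19, 9]
Visit 3; enqueue 17 → queue [10, 1, 4, 15, 14, 19, 9, 17]
Visit 10; enqueue 18 → queue [1, 4, 15, 14, 19, 9, 17, 18]
Visit 1; enqueue 6, 12 → queue [4, 15, 14, 19, 9, 17, 18, 6, 12]
Visit 4 → queue [15, 14, 19, 9, 17, 18, 6, 12]
Visit 15; enqueue 2 → queue [14, 19, 9, 17, 18, 6, 12, 2]
Visit 14 → queue [19, 9, 17, 18, 6, 12, 2]
Visit 19 → queue [9, 17, 18, 6, 12, 2]
Visit 9; enqueue 7 → queue [17, 18, 6, 12, 2, 7]
Visit 17 → queue [18, 6, 12, 2, 7]
Visit 18 → queue [6, 12, 2, 7]
Visit 6 → queue [12, 2, 7]
Visit 12 → queue [2, 7]
Visit 2 → queue [7]
Visit 7 → queue []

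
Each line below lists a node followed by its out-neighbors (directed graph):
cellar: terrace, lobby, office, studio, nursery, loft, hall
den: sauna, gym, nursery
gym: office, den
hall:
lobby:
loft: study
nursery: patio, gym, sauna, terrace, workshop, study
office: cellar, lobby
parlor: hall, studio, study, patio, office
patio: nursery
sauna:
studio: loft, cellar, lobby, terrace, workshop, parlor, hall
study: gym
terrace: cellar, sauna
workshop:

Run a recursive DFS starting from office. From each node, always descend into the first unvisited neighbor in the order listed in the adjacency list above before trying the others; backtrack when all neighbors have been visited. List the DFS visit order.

Visit office
office → cellar
cellar → terrace
terrace → sauna
cellar → lobby
cellar → studio
studio → loft
loft → study
study → gym
gym → den
den → nursery
nursery → patio
nursery → workshop
studio → parlor
parlor → hall

office cellar terrace sauna lobby studio loft study gym den nursery patio workshop parlor hall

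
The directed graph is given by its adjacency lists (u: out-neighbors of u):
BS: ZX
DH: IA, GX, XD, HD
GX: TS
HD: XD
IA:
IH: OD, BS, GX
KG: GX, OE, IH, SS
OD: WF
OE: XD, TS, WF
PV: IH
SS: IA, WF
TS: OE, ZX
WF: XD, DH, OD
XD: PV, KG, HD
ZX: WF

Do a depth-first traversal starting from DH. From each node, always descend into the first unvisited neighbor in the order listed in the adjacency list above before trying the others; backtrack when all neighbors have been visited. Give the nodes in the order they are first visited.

DH, IA, GX, TS, OE, XD, PV, IH, OD, WF, BS, ZX, KG, SS, HD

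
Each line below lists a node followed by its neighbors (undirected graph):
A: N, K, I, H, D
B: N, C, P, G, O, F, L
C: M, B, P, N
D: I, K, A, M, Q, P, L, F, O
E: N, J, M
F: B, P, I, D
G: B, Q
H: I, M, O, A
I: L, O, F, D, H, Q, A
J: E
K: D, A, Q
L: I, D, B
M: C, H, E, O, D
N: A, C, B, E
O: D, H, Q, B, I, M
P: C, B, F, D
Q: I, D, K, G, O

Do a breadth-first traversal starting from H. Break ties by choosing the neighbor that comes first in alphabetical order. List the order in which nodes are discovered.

Visit H; enqueue A, I, M, O → queue [A, I, M, O]
Visit A; enqueue D, K, N → queue [I, M, O, D, K, N]
Visit I; enqueue F, L, Q → queue [M, O, D, K, N, F, L, Q]
Visit M; enqueue C, E → queue [O, D, K, N, F, L, Q, C, E]
Visit O; enqueue B → queue [D, K, N, F, L, Q, C, E, B]
Visit D; enqueue P → queue [K, N, F, L, Q, C, E, B, P]
Visit K → queue [N, F, L, Q, C, E, B, P]
Visit N → queue [F, L, Q, C, E, B, P]
Visit F → queue [L, Q, C, E, B, P]
Visit L → queue [Q, C, E, B, P]
Visit Q; enqueue G → queue [C, E, B, P, G]
Visit C → queue [E, B, P, G]
Visit E; enqueue J → queue [B, P, G, J]
Visit B → queue [P, G, J]
Visit P → queue [G, J]
Visit G → queue [J]
Visit J → queue []

H → A → I → M → O → D → K → N → F → L → Q → C → E → B → P → G → J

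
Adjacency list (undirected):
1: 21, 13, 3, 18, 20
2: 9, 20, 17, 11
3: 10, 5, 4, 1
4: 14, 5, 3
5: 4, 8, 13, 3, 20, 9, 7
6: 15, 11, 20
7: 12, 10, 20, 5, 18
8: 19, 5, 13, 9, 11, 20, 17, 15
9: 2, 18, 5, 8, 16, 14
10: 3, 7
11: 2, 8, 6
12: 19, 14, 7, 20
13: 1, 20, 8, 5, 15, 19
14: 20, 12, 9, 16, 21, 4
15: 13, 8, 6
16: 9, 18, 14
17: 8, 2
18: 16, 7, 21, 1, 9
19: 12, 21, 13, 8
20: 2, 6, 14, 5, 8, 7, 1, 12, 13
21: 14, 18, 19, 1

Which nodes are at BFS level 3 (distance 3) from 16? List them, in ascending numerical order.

Level 0: 16
Level 1: 9, 14, 18
Level 2: 1, 2, 4, 5, 7, 8, 12, 20, 21
Level 3: 3, 6, 10, 11, 13, 15, 17, 19

3, 6, 10, 11, 13, 15, 17, 19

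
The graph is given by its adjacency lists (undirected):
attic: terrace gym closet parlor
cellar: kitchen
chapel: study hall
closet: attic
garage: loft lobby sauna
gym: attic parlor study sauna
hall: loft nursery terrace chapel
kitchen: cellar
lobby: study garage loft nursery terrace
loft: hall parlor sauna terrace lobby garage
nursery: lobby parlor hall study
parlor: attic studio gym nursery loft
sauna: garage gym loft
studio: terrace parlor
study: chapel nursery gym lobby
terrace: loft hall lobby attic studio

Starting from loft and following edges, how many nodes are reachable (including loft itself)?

14

BFS from loft visits: loft, hall, parlor, sauna, terrace, lobby, garage, nursery, chapel, attic, studio, gym, study, closet
Reachable nodes: 14 of 16 total.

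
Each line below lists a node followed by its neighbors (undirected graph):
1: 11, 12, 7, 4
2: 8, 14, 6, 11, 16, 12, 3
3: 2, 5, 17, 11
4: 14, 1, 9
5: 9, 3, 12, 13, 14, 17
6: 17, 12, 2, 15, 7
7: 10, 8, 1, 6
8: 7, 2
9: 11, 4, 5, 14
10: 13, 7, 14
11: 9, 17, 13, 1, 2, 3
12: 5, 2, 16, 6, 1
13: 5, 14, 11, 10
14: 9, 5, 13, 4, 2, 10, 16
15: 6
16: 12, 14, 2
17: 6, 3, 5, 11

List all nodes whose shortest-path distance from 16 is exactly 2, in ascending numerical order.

1, 3, 4, 5, 6, 8, 9, 10, 11, 13

Level 0: 16
Level 1: 2, 12, 14
Level 2: 1, 3, 4, 5, 6, 8, 9, 10, 11, 13
Level 3: 7, 15, 17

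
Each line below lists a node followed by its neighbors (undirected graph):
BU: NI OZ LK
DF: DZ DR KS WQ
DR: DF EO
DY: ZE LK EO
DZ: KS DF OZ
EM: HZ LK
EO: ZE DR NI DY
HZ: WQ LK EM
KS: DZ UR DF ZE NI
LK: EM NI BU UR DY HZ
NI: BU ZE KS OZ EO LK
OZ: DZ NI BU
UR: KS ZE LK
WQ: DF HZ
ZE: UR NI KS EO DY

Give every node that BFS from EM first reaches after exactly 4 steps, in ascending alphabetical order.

DR, DZ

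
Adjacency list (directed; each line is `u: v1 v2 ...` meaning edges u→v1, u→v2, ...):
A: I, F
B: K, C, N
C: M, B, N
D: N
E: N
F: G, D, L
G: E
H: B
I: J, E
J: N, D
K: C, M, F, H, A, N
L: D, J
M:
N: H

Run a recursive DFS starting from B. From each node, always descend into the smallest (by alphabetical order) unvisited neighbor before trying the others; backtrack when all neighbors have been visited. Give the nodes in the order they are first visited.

B → C → M → N → H → K → A → F → D → G → E → L → J → I

Visit B
B → C
C → M
C → N
N → H
B → K
K → A
A → F
F → D
F → G
G → E
F → L
L → J
A → I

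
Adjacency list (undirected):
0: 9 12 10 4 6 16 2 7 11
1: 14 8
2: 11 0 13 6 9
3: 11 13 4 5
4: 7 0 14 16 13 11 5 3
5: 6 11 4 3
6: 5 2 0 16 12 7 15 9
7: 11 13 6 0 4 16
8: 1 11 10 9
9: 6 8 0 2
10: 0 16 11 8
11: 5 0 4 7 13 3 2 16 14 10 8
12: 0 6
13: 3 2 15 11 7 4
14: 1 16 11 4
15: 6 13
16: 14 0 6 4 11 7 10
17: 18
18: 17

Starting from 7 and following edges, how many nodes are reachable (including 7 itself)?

BFS from 7 visits: 7, 0, 4, 6, 11, 13, 16, 2, 9, 10, 12, 3, 5, 14, 15, 8, 1
Reachable nodes: 17 of 19 total.

17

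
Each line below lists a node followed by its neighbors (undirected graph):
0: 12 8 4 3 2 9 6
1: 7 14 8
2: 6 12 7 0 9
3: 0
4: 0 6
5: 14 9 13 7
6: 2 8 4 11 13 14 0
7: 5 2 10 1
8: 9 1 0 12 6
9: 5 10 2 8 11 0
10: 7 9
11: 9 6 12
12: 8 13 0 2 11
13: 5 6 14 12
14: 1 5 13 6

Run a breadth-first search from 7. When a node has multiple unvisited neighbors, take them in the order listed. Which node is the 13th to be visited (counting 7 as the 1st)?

11

Visit 7; enqueue 5, 2, 10, 1 → queue [5, 2, 10, 1]
Visit 5; enqueue 14, 9, 13 → queue [2, 10, 1, 14, 9, 13]
Visit 2; enqueue 6, 12, 0 → queue [10, 1, 14, 9, 13, 6, 12, 0]
Visit 10 → queue [1, 14, 9, 13, 6, 12, 0]
Visit 1; enqueue 8 → queue [14, 9, 13, 6, 12, 0, 8]
Visit 14 → queue [9, 13, 6, 12, 0, 8]
Visit 9; enqueue 11 → queue [13, 6, 12, 0, 8, 11]
Visit 13 → queue [6, 12, 0, 8, 11]
Visit 6; enqueue 4 → queue [12, 0, 8, 11, 4]
Visit 12 → queue [0, 8, 11, 4]
Visit 0; enqueue 3 → queue [8, 11, 4, 3]
Visit 8 → queue [11, 4, 3]
Visit 11 → queue [4, 3]
Visit 4 → queue [3]
Visit 3 → queue []

Visit order: 7, 5, 2, 10, 1, 14, 9, 13, 6, 12, 0, 8, 11, 4, 3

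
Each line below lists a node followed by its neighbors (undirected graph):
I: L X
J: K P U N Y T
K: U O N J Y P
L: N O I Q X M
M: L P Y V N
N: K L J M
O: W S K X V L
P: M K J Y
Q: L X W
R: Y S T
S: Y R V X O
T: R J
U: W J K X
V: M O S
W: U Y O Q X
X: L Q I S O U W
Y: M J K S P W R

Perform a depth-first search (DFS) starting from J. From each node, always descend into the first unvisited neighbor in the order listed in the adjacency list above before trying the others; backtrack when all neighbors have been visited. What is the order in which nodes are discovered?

J -> K -> U -> W -> Y -> M -> L -> N -> O -> S -> R -> T -> V -> X -> Q -> I -> P

Visit J
J → K
K → U
U → W
W → Y
Y → M
M → L
L → N
L → O
O → S
S → R
R → T
S → V
S → X
X → Q
X → I
M → P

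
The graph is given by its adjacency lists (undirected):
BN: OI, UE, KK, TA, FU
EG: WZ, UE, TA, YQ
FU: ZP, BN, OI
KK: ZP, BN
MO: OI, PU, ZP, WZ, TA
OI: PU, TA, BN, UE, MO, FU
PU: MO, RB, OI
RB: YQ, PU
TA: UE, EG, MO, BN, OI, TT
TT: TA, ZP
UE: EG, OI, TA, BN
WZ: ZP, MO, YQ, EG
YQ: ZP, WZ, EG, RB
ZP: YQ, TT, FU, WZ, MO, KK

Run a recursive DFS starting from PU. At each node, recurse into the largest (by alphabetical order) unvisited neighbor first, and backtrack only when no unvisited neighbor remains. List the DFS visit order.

PU -> RB -> YQ -> ZP -> WZ -> MO -> TA -> UE -> OI -> FU -> BN -> KK -> EG -> TT

Visit PU
PU → RB
RB → YQ
YQ → ZP
ZP → WZ
WZ → MO
MO → TA
TA → UE
UE → OI
OI → FU
FU → BN
BN → KK
UE → EG
TA → TT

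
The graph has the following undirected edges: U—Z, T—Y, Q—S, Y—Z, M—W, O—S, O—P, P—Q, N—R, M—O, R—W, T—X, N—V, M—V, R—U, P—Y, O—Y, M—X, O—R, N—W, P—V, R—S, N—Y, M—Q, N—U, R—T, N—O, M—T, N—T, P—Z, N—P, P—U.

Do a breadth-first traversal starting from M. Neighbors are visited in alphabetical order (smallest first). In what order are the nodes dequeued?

M -> O -> Q -> T -> V -> W -> X -> N -> P -> R -> S -> Y -> U -> Z

Visit M; enqueue O, Q, T, V, W, X → queue [O, Q, T, V, W, X]
Visit O; enqueue N, P, R, S, Y → queue [Q, T, V, W, X, N, P, R, S, Y]
Visit Q → queue [T, V, W, X, N, P, R, S, Y]
Visit T → queue [V, W, X, N, P, R, S, Y]
Visit V → queue [W, X, N, P, R, S, Y]
Visit W → queue [X, N, P, R, S, Y]
Visit X → queue [N, P, R, S, Y]
Visit N; enqueue U → queue [P, R, S, Y, U]
Visit P; enqueue Z → queue [R, S, Y, U, Z]
Visit R → queue [S, Y, U, Z]
Visit S → queue [Y, U, Z]
Visit Y → queue [U, Z]
Visit U → queue [Z]
Visit Z → queue []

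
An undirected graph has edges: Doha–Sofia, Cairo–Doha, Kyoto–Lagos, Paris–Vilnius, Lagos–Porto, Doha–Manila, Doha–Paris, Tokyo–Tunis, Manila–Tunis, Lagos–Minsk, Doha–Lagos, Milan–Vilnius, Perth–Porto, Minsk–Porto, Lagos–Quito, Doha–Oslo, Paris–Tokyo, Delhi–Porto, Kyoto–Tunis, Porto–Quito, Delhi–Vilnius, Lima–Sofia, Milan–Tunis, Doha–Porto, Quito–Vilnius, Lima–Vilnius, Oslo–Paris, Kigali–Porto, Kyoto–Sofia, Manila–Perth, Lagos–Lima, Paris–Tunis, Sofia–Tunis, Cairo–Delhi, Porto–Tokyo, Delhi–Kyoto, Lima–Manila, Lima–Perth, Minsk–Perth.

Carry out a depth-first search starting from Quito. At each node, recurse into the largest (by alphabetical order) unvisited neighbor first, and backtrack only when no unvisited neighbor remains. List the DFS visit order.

Visit Quito
Quito → Vilnius
Vilnius → Paris
Paris → Tunis
Tunis → Tokyo
Tokyo → Porto
Porto → Perth
Perth → Minsk
Minsk → Lagos
Lagos → Lima
Lima → Sofia
Sofia → Kyoto
Kyoto → Delhi
Delhi → Cairo
Cairo → Doha
Doha → Oslo
Doha → Manila
Porto → Kigali
Tunis → Milan

Quito Vilnius Paris Tunis Tokyo Porto Perth Minsk Lagos Lima Sofia Kyoto Delhi Cairo Doha Oslo Manila Kigali Milan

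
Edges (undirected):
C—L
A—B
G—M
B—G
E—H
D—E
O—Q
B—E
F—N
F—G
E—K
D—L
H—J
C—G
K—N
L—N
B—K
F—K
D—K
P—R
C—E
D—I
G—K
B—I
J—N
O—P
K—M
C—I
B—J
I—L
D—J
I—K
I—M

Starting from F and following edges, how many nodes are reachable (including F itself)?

BFS from F visits: F, N, K, G, L, J, M, I, E, D, B, C, H, A
Reachable nodes: 14 of 18 total.

14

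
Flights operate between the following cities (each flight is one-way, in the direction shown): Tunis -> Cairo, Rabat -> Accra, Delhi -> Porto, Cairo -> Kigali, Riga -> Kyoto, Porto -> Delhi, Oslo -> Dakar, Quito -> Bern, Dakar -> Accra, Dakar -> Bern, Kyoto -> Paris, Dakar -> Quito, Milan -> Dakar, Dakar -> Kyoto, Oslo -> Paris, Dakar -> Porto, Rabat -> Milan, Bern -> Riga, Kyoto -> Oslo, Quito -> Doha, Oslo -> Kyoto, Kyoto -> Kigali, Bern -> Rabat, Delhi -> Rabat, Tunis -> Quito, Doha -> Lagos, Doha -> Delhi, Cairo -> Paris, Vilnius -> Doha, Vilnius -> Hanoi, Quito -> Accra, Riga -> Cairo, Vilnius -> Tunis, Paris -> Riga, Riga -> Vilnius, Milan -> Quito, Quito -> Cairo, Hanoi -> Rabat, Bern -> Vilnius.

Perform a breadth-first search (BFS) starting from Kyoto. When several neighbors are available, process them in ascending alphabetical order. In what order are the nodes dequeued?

Kyoto Kigali Oslo Paris Dakar Riga Accra Bern Porto Quito Cairo Vilnius Rabat Delhi Doha Hanoi Tunis Milan Lagos

Visit Kyoto; enqueue Kigali, Oslo, Paris → queue [Kigali, Oslo, Paris]
Visit Kigali → queue [Oslo, Paris]
Visit Oslo; enqueue Dakar → queue [Paris, Dakar]
Visit Paris; enqueue Riga → queue [Dakar, Riga]
Visit Dakar; enqueue Accra, Bern, Porto, Quito → queue [Riga, Accra, Bern, Porto, Quito]
Visit Riga; enqueue Cairo, Vilnius → queue [Accra, Bern, Porto, Quito, Cairo, Vilnius]
Visit Accra → queue [Bern, Porto, Quito, Cairo, Vilnius]
Visit Bern; enqueue Rabat → queue [Porto, Quito, Cairo, Vilnius, Rabat]
Visit Porto; enqueue Delhi → queue [Quito, Cairo, Vilnius, Rabat, Delhi]
Visit Quito; enqueue Doha → queue [Cairo, Vilnius, Rabat, Delhi, Doha]
Visit Cairo → queue [Vilnius, Rabat, Delhi, Doha]
Visit Vilnius; enqueue Hanoi, Tunis → queue [Rabat, Delhi, Doha, Hanoi, Tunis]
Visit Rabat; enqueue Milan → queue [Delhi, Doha, Hanoi, Tunis, Milan]
Visit Delhi → queue [Doha, Hanoi, Tunis, Milan]
Visit Doha; enqueue Lagos → queue [Hanoi, Tunis, Milan, Lagos]
Visit Hanoi → queue [Tunis, Milan, Lagos]
Visit Tunis → queue [Milan, Lagos]
Visit Milan → queue [Lagos]
Visit Lagos → queue []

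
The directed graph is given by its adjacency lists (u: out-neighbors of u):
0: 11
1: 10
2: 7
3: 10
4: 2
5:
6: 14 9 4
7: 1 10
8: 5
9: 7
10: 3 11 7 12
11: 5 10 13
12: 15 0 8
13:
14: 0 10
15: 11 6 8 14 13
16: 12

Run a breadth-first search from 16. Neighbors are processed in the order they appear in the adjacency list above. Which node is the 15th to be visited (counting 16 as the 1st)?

Visit 16; enqueue 12 → queue [12]
Visit 12; enqueue 15, 0, 8 → queue [15, 0, 8]
Visit 15; enqueue 11, 6, 14, 13 → queue [0, 8, 11, 6, 14, 13]
Visit 0 → queue [8, 11, 6, 14, 13]
Visit 8; enqueue 5 → queue [11, 6, 14, 13, 5]
Visit 11; enqueue 10 → queue [6, 14, 13, 5, 10]
Visit 6; enqueue 9, 4 → queue [14, 13, 5, 10, 9, 4]
Visit 14 → queue [13, 5, 10, 9, 4]
Visit 13 → queue [5, 10, 9, 4]
Visit 5 → queue [10, 9, 4]
Visit 10; enqueue 3, 7 → queue [9, 4, 3, 7]
Visit 9 → queue [4, 3, 7]
Visit 4; enqueue 2 → queue [3, 7, 2]
Visit 3 → queue [7, 2]
Visit 7; enqueue 1 → queue [2, 1]
Visit 2 → queue [1]
Visit 1 → queue []

Visit order: 16, 12, 15, 0, 8, 11, 6, 14, 13, 5, 10, 9, 4, 3, 7, 2, 1

7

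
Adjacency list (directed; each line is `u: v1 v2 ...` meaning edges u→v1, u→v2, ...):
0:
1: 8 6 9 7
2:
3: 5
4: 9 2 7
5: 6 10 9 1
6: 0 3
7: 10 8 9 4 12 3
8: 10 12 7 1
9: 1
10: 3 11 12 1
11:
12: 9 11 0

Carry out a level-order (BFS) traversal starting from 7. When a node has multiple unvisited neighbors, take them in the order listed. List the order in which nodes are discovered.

Visit 7; enqueue 10, 8, 9, 4, 12, 3 → queue [10, 8, 9, 4, 12, 3]
Visit 10; enqueue 11, 1 → queue [8, 9, 4, 12, 3, 11, 1]
Visit 8 → queue [9, 4, 12, 3, 11, 1]
Visit 9 → queue [4, 12, 3, 11, 1]
Visit 4; enqueue 2 → queue [12, 3, 11, 1, 2]
Visit 12; enqueue 0 → queue [3, 11, 1, 2, 0]
Visit 3; enqueue 5 → queue [11, 1, 2, 0, 5]
Visit 11 → queue [1, 2, 0, 5]
Visit 1; enqueue 6 → queue [2, 0, 5, 6]
Visit 2 → queue [0, 5, 6]
Visit 0 → queue [5, 6]
Visit 5 → queue [6]
Visit 6 → queue []

7 → 10 → 8 → 9 → 4 → 12 → 3 → 11 → 1 → 2 → 0 → 5 → 6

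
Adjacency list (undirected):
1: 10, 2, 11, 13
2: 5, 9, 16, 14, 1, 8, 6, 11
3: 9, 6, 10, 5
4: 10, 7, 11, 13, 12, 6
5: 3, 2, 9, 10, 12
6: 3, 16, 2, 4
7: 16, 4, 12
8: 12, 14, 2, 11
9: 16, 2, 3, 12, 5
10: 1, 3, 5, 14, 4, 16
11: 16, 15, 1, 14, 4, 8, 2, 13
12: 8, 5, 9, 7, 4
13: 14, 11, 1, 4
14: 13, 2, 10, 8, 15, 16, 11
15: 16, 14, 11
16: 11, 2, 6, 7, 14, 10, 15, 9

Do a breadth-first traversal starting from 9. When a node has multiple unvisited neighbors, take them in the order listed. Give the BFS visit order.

9, 16, 2, 3, 12, 5, 11, 6, 7, 14, 10, 15, 1, 8, 4, 13

Visit 9; enqueue 16, 2, 3, 12, 5 → queue [16, 2, 3, 12, 5]
Visit 16; enqueue 11, 6, 7, 14, 10, 15 → queue [2, 3, 12, 5, 11, 6, 7, 14, 10, 15]
Visit 2; enqueue 1, 8 → queue [3, 12, 5, 11, 6, 7, 14, 10, 15, 1, 8]
Visit 3 → queue [12, 5, 11, 6, 7, 14, 10, 15, 1, 8]
Visit 12; enqueue 4 → queue [5, 11, 6, 7, 14, 10, 15, 1, 8, 4]
Visit 5 → queue [11, 6, 7, 14, 10, 15, 1, 8, 4]
Visit 11; enqueue 13 → queue [6, 7, 14, 10, 15, 1, 8, 4, 13]
Visit 6 → queue [7, 14, 10, 15, 1, 8, 4, 13]
Visit 7 → queue [14, 10, 15, 1, 8, 4, 13]
Visit 14 → queue [10, 15, 1, 8, 4, 13]
Visit 10 → queue [15, 1, 8, 4, 13]
Visit 15 → queue [1, 8, 4, 13]
Visit 1 → queue [8, 4, 13]
Visit 8 → queue [4, 13]
Visit 4 → queue [13]
Visit 13 → queue []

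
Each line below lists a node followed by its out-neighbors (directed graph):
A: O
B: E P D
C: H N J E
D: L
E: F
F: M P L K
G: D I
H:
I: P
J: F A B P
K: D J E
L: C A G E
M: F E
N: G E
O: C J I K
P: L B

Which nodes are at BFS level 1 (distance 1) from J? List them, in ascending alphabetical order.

Level 0: J
Level 1: A, B, F, P
Level 2: D, E, K, L, M, O
Level 3: C, G, I
Level 4: H, N

A, B, F, P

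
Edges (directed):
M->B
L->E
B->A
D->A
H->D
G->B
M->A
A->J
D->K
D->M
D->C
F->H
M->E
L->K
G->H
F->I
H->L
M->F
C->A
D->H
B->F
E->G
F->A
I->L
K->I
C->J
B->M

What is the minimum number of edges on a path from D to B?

2

Level 0: D
Level 1: A, C, H, K, M
Level 2: B, E, F, I, J, L
Level 3: G
B first appears at level 2.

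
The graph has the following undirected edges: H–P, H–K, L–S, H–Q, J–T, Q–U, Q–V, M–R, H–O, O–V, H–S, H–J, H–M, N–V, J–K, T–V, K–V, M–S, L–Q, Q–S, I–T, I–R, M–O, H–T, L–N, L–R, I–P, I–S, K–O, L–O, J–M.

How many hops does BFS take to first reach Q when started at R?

2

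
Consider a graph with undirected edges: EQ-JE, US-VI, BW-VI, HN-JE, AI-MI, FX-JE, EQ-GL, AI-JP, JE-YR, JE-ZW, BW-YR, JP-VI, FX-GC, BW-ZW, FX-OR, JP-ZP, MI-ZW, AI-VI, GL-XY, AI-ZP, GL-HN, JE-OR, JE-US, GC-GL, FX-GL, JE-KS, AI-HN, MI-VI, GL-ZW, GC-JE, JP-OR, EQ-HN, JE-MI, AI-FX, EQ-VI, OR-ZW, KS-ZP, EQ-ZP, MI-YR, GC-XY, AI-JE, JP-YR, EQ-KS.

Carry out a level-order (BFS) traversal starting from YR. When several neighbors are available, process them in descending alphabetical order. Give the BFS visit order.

Visit YR; enqueue MI, JP, JE, BW → queue [MI, JP, JE, BW]
Visit MI; enqueue ZW, VI, AI → queue [JP, JE, BW, ZW, VI, AI]
Visit JP; enqueue ZP, OR → queue [JE, BW, ZW, VI, AI, ZP, OR]
Visit JE; enqueue US, KS, HN, GC, FX, EQ → queue [BW, ZW, VI, AI, ZP, OR, US, KS, HN, GC, FX, EQ]
Visit BW → queue [ZW, VI, AI, ZP, OR, US, KS, HN, GC, FX, EQ]
Visit ZW; enqueue GL → queue [VI, AI, ZP, OR, US, KS, HN, GC, FX, EQ, GL]
Visit VI → queue [AI, ZP, OR, US, KS, HN, GC, FX, EQ, GL]
Visit AI → queue [ZP, OR, US, KS, HN, GC, FX, EQ, GL]
Visit ZP → queue [OR, US, KS, HN, GC, FX, EQ, GL]
Visit OR → queue [US, KS, HN, GC, FX, EQ, GL]
Visit US → queue [KS, HN, GC, FX, EQ, GL]
Visit KS → queue [HN, GC, FX, EQ, GL]
Visit HN → queue [GC, FX, EQ, GL]
Visit GC; enqueue XY → queue [FX, EQ, GL, XY]
Visit FX → queue [EQ, GL, XY]
Visit EQ → queue [GL, XY]
Visit GL → queue [XY]
Visit XY → queue []

YR → MI → JP → JE → BW → ZW → VI → AI → ZP → OR → US → KS → HN → GC → FX → EQ → GL → XY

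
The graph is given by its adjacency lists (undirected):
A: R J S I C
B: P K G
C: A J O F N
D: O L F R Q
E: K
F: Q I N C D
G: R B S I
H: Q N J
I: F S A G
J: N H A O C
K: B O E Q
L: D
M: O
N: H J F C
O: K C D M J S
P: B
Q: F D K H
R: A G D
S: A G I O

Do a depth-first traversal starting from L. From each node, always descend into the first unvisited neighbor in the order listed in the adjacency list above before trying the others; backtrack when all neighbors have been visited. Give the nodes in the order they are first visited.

L, D, O, K, B, P, G, R, A, J, N, H, Q, F, I, S, C, E, M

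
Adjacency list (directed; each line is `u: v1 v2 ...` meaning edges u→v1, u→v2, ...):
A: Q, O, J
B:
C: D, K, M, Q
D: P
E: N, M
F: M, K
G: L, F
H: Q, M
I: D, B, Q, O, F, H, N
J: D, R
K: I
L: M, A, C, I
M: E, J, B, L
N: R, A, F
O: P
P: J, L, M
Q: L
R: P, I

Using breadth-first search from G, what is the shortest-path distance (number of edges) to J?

3

Level 0: G
Level 1: F, L
Level 2: A, C, I, K, M
Level 3: B, D, E, H, J, N, O, Q
Level 4: P, R
J first appears at level 3.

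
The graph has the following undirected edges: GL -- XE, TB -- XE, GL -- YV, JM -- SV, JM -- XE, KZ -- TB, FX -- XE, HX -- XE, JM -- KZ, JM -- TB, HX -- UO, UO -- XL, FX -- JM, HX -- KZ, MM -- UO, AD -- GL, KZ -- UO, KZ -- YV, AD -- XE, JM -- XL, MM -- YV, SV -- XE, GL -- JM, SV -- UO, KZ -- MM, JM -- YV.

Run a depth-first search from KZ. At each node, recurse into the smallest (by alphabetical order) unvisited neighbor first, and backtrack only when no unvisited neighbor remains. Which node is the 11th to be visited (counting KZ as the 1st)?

SV

Visit KZ
KZ → HX
HX → UO
UO → MM
MM → YV
YV → GL
GL → AD
AD → XE
XE → FX
FX → JM
JM → SV
JM → TB
JM → XL

Visit order: KZ, HX, UO, MM, YV, GL, AD, XE, FX, JM, SV, TB, XL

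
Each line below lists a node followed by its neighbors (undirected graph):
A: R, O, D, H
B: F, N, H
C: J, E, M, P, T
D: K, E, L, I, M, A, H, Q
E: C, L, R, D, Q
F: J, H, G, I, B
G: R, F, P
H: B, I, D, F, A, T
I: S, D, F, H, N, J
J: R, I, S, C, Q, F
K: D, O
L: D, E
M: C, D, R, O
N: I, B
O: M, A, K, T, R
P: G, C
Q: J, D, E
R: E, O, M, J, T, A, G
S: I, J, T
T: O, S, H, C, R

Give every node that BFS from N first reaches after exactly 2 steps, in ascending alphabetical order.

Level 0: N
Level 1: B, I
Level 2: D, F, H, J, S
Level 3: A, C, E, G, K, L, M, Q, R, T
Level 4: O, P

D, F, H, J, S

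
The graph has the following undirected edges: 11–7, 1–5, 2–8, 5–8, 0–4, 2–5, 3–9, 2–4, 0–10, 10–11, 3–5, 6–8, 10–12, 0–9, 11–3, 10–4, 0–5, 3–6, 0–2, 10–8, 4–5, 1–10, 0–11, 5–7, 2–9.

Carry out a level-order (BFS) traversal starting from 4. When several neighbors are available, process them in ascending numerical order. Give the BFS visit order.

Visit 4; enqueue 0, 2, 5, 10 → queue [0, 2, 5, 10]
Visit 0; enqueue 9, 11 → queue [2, 5, 10, 9, 11]
Visit 2; enqueue 8 → queue [5, 10, 9, 11, 8]
Visit 5; enqueue 1, 3, 7 → queue [10, 9, 11, 8, 1, 3, 7]
Visit 10; enqueue 12 → queue [9, 11, 8, 1, 3, 7, 12]
Visit 9 → queue [11, 8, 1, 3, 7, 12]
Visit 11 → queue [8, 1, 3, 7, 12]
Visit 8; enqueue 6 → queue [1, 3, 7, 12, 6]
Visit 1 → queue [3, 7, 12, 6]
Visit 3 → queue [7, 12, 6]
Visit 7 → queue [12, 6]
Visit 12 → queue [6]
Visit 6 → queue []

4, 0, 2, 5, 10, 9, 11, 8, 1, 3, 7, 12, 6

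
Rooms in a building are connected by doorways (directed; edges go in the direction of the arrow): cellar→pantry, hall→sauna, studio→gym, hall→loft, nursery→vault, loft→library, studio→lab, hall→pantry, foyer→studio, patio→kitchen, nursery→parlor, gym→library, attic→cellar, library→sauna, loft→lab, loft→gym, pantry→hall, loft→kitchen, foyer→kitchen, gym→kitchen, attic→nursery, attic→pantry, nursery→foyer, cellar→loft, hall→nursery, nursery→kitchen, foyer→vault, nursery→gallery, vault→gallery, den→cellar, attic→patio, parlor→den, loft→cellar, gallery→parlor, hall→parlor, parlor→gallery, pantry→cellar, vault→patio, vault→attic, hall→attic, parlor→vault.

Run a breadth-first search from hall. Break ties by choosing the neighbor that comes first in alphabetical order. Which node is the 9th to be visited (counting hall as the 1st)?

Visit hall; enqueue attic, loft, nursery, pantry, parlor, sauna → queue [attic, loft, nursery, pantry, parlor, sauna]
Visit attic; enqueue cellar, patio → queue [loft, nursery, pantry, parlor, sauna, cellar, patio]
Visit loft; enqueue gym, kitchen, lab, library → queue [nursery, pantry, parlor, sauna, cellar, patio, gym, kitchen, lab, library]
Visit nursery; enqueue foyer, gallery, vault → queue [pantry, parlor, sauna, cellar, patio, gym, kitchen, lab, library, foyer, gallery, vault]
Visit pantry → queue [parlor, sauna, cellar, patio, gym, kitchen, lab, library, foyer, gallery, vault]
Visit parlor; enqueue den → queue [sauna, cellar, patio, gym, kitchen, lab, library, foyer, gallery, vault, den]
Visit sauna → queue [cellar, patio, gym, kitchen, lab, library, foyer, gallery, vault, den]
Visit cellar → queue [patio, gym, kitchen, lab, library, foyer, gallery, vault, den]
Visit patio → queue [gym, kitchen, lab, library, foyer, gallery, vault, den]
Visit gym → queue [kitchen, lab, library, foyer, gallery, vault, den]
Visit kitchen → queue [lab, library, foyer, gallery, vault, den]
Visit lab → queue [library, foyer, gallery, vault, den]
Visit library → queue [foyer, gallery, vault, den]
Visit foyer; enqueue studio → queue [gallery, vault, den, studio]
Visit gallery → queue [vault, den, studio]
Visit vault → queue [den, studio]
Visit den → queue [studio]
Visit studio → queue []

Visit order: hall, attic, loft, nursery, pantry, parlor, sauna, cellar, patio, gym, kitchen, lab, library, foyer, gallery, vault, den, studio

patio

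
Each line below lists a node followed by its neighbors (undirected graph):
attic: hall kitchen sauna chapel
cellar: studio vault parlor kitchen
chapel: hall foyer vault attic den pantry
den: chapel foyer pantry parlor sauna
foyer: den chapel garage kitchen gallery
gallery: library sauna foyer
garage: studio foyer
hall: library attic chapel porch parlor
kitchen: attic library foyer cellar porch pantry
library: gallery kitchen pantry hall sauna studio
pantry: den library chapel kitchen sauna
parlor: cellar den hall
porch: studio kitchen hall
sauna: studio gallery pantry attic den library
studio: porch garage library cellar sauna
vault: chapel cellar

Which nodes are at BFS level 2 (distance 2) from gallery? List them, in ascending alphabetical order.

attic, chapel, den, garage, hall, kitchen, pantry, studio

Level 0: gallery
Level 1: foyer, library, sauna
Level 2: attic, chapel, den, garage, hall, kitchen, pantry, studio
Level 3: cellar, parlor, porch, vault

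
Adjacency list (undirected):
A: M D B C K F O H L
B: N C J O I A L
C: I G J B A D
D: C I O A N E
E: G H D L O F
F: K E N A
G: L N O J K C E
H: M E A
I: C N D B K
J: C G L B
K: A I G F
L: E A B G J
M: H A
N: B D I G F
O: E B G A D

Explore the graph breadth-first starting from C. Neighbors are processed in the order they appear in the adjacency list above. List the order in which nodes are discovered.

Visit C; enqueue I, G, J, B, A, D → queue [I, G, J, B, A, D]
Visit I; enqueue N, K → queue [G, J, B, A, D, N, K]
Visit G; enqueue L, O, E → queue [J, B, A, D, N, K, L, O, E]
Visit J → queue [B, A, D, N, K, L, O, E]
Visit B → queue [A, D, N, K, L, O, E]
Visit A; enqueue M, F, H → queue [D, N, K, L, O, E, M, F, H]
Visit D → queue [N, K, L, O, E, M, F, H]
Visit N → queue [K, L, O, E, M, F, H]
Visit K → queue [L, O, E, M, F, H]
Visit L → queue [O, E, M, F, H]
Visit O → queue [E, M, F, H]
Visit E → queue [M, F, H]
Visit M → queue [F, H]
Visit F → queue [H]
Visit H → queue []

C → I → G → J → B → A → D → N → K → L → O → E → M → F → H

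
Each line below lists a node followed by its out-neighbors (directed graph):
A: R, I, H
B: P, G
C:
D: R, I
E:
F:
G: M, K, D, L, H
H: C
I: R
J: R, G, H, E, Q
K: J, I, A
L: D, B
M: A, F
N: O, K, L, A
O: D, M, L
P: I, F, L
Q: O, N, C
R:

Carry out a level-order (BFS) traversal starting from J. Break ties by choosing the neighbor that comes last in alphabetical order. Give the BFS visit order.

Visit J; enqueue R, Q, H, G, E → queue [R, Q, H, G, E]
Visit R → queue [Q, H, G, E]
Visit Q; enqueue O, N, C → queue [H, G, E, O, N, C]
Visit H → queue [G, E, O, N, C]
Visit G; enqueue M, L, K, D → queue [E, O, N, C, M, L, K, D]
Visit E → queue [O, N, C, M, L, K, D]
Visit O → queue [N, C, M, L, K, D]
Visit N; enqueue A → queue [C, M, L, K, D, A]
Visit C → queue [M, L, K, D, A]
Visit M; enqueue F → queue [L, K, D, A, F]
Visit L; enqueue B → queue [K, D, A, F, B]
Visit K; enqueue I → queue [D, A, F, B, I]
Visit D → queue [A, F, B, I]
Visit A → queue [F, B, I]
Visit F → queue [B, I]
Visit B; enqueue P → queue [I, P]
Visit I → queue [P]
Visit P → queue []

J, R, Q, H, G, E, O, N, C, M, L, K, D, A, F, B, I, P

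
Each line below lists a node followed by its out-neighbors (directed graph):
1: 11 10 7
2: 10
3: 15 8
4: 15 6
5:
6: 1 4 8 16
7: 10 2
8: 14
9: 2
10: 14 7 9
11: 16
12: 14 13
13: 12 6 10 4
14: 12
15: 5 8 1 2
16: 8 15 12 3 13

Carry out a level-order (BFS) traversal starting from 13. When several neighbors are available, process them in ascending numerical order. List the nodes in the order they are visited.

Visit 13; enqueue 4, 6, 10, 12 → queue [4, 6, 10, 12]
Visit 4; enqueue 15 → queue [6, 10, 12, 15]
Visit 6; enqueue 1, 8, 16 → queue [10, 12, 15, 1, 8, 16]
Visit 10; enqueue 7, 9, 14 → queue [12, 15, 1, 8, 16, 7, 9, 14]
Visit 12 → queue [15, 1, 8, 16, 7, 9, 14]
Visit 15; enqueue 2, 5 → queue [1, 8, 16, 7, 9, 14, 2, 5]
Visit 1; enqueue 11 → queue [8, 16, 7, 9, 14, 2, 5, 11]
Visit 8 → queue [16, 7, 9, 14, 2, 5, 11]
Visit 16; enqueue 3 → queue [7, 9, 14, 2, 5, 11, 3]
Visit 7 → queue [9, 14, 2, 5, 11, 3]
Visit 9 → queue [14, 2, 5, 11, 3]
Visit 14 → queue [2, 5, 11, 3]
Visit 2 → queue [5, 11, 3]
Visit 5 → queue [11, 3]
Visit 11 → queue [3]
Visit 3 → queue []

13 → 4 → 6 → 10 → 12 → 15 → 1 → 8 → 16 → 7 → 9 → 14 → 2 → 5 → 11 → 3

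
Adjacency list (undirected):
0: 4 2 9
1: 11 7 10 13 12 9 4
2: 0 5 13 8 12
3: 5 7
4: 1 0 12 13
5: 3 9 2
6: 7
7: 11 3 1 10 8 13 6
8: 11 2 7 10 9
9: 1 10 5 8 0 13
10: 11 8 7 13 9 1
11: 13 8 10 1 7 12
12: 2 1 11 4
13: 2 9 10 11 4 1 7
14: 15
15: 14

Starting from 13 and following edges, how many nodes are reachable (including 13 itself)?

BFS from 13 visits: 13, 2, 9, 10, 11, 4, 1, 7, 0, 5, 8, 12, 3, 6
Reachable nodes: 14 of 16 total.

14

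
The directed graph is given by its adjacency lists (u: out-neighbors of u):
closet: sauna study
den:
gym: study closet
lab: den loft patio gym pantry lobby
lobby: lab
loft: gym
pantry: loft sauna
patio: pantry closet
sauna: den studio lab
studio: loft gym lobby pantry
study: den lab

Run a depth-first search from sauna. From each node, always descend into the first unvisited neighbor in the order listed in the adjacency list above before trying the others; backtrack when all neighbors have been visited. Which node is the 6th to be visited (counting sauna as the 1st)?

study

Visit sauna
sauna → den
sauna → studio
studio → loft
loft → gym
gym → study
study → lab
lab → patio
patio → pantry
patio → closet
lab → lobby

Visit order: sauna, den, studio, loft, gym, study, lab, patio, pantry, closet, lobby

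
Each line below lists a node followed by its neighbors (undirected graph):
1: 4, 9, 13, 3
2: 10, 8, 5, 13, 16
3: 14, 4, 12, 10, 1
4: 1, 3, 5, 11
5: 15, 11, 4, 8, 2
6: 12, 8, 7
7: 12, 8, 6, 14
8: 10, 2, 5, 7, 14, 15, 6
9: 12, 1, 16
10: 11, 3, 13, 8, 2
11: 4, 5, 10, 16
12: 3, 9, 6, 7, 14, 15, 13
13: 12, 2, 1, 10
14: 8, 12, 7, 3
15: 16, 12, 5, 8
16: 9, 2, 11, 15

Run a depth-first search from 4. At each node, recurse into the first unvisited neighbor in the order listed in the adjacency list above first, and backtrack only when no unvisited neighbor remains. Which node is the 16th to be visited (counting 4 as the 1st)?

6

Visit 4
4 → 1
1 → 9
9 → 12
12 → 3
3 → 14
14 → 8
8 → 10
10 → 11
11 → 5
5 → 15
15 → 16
16 → 2
2 → 13
8 → 7
7 → 6

Visit order: 4, 1, 9, 12, 3, 14, 8, 10, 11, 5, 15, 16, 2, 13, 7, 6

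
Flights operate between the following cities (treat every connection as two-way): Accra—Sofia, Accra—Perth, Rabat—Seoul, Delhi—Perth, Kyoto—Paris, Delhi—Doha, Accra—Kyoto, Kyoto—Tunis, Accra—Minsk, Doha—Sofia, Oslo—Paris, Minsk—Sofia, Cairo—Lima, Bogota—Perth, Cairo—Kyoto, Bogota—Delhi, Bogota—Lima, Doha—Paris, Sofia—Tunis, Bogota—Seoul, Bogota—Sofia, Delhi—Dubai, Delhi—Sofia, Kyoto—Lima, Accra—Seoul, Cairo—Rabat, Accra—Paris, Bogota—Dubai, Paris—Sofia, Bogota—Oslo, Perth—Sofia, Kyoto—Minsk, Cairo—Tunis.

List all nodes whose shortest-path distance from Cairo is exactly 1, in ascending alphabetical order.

Kyoto, Lima, Rabat, Tunis

Level 0: Cairo
Level 1: Kyoto, Lima, Rabat, Tunis
Level 2: Accra, Bogota, Minsk, Paris, Seoul, Sofia
Level 3: Delhi, Doha, Dubai, Oslo, Perth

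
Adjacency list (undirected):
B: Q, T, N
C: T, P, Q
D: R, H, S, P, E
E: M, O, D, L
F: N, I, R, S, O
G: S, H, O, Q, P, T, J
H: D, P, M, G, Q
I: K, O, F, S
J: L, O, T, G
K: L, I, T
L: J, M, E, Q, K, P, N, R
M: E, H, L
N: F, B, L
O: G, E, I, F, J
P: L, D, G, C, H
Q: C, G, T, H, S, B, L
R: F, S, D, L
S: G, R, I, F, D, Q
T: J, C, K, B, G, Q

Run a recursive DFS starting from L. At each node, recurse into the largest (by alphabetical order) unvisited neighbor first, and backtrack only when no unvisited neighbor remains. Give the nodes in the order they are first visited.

Visit L
L → R
R → S
S → Q
Q → T
T → K
K → I
I → O
O → J
J → G
G → P
P → H
H → M
M → E
E → D
P → C
O → F
F → N
N → B

L, R, S, Q, T, K, I, O, J, G, P, H, M, E, D, C, F, N, B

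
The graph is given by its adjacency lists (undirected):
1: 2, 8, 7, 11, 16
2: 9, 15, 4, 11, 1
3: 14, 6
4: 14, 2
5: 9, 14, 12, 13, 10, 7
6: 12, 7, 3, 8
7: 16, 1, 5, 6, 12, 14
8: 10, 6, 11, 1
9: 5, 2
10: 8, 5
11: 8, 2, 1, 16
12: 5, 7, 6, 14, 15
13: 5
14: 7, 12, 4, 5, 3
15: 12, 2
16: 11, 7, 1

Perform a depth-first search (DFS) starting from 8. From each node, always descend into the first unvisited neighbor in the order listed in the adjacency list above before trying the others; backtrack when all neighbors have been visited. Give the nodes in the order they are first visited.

8, 10, 5, 9, 2, 15, 12, 7, 16, 11, 1, 6, 3, 14, 4, 13

Visit 8
8 → 10
10 → 5
5 → 9
9 → 2
2 → 15
15 → 12
12 → 7
7 → 16
16 → 11
11 → 1
7 → 6
6 → 3
3 → 14
14 → 4
5 → 13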